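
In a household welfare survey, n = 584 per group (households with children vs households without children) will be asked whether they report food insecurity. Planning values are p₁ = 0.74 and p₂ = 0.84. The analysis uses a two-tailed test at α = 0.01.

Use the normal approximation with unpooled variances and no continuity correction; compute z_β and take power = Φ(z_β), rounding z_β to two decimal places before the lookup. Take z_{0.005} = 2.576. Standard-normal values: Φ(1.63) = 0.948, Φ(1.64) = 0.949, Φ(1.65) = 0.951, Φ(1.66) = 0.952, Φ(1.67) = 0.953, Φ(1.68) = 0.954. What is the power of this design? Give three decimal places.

z_β = |p₁−p₂|·√(n/[p₁q₁+p₂q₂]) − z_{α/2}
    = 0.10 · √(584/0.3268) − 2.576
    = 0.10 · 42.2732 − 2.576
    = 4.2273 − 2.576 = 1.6513 → 1.65
Power = Φ(1.65) = 0.951.

Power ≈ 0.951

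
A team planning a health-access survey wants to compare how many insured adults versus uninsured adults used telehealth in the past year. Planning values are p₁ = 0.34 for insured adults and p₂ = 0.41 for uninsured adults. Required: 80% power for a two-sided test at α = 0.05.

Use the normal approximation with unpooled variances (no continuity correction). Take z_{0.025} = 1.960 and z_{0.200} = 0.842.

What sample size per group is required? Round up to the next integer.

n = 748 per group

n = (z_{α/2} + z_β)² · [p₁(1−p₁) + p₂(1−p₂)] / (p₁ − p₂)²
  = (1.960 + 0.842)² · (0.34·0.66 + 0.41·0.59) / (-0.07)²
  = (2.802)² · (0.2244 + 0.2419) / 0.0049
  = 7.8512 · 0.4663 / 0.0049
  = 747.15
Round up → n = 748 per group.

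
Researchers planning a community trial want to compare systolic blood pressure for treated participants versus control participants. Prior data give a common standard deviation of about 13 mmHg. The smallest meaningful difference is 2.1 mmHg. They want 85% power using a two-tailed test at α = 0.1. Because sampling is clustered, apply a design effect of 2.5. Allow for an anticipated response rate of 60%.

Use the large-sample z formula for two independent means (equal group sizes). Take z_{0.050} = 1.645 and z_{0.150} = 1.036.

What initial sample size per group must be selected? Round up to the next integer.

n = 2296 per group

n = (z_{α/2} + z_β)² · (σ₁² + σ₂²) / δ²
  = (1.645 + 1.036)² · (2·13² = 338) / 2.1²
  = 7.1878 · 338 / 4.41
  = 550.90
Design effect: 2.5 × 550.90 = 1377.25.
Adjust for 60% response: 1377.25 / 0.60 = 2295.41.
Round up → n = 2296 per group.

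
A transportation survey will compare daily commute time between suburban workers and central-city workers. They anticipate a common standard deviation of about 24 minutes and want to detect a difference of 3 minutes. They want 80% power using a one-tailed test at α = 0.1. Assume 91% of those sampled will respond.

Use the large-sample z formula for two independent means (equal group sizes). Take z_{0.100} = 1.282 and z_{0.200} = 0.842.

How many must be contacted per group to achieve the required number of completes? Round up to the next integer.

n = 635 per group

n = (z_α + z_β)² · (σ₁² + σ₂²) / δ²
  = (1.282 + 0.842)² · (2·24² = 1152) / 3²
  = 4.5114 · 1152 / 9
  = 577.46
Adjust for 91% response: 577.46 / 0.91 = 634.57.
Round up → n = 635 per group.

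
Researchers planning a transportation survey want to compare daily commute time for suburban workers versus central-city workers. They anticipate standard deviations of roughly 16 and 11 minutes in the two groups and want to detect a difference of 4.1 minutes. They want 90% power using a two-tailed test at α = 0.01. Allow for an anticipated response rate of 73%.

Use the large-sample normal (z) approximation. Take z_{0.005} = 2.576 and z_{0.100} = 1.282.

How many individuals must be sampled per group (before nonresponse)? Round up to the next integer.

n = 458 per group

n = (z_{α/2} + z_β)² · (σ₁² + σ₂²) / δ²
  = (2.576 + 1.282)² · (16² + 11² = 377) / 4.1²
  = 14.8842 · 377 / 16.81
  = 333.81
Adjust for 73% response: 333.81 / 0.73 = 457.27.
Round up → n = 458 per group.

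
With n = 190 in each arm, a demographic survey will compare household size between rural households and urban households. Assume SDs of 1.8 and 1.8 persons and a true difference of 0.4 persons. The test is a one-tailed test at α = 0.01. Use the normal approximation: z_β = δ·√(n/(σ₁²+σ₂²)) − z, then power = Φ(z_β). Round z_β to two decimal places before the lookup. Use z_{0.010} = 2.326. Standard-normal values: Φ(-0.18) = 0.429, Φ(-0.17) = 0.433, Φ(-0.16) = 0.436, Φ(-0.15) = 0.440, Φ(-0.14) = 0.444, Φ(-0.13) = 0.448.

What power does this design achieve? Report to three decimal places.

z_β = δ·√(n/(σ₁²+σ₂²)) − z_α
    = 0.4 · √(190/6.48) − 2.326
    = 0.4 · 5.41489 − 2.326
    = 2.1660 − 2.326 = -0.1600 → -0.16
Power = Φ(-0.16) = 0.436.

Power ≈ 0.436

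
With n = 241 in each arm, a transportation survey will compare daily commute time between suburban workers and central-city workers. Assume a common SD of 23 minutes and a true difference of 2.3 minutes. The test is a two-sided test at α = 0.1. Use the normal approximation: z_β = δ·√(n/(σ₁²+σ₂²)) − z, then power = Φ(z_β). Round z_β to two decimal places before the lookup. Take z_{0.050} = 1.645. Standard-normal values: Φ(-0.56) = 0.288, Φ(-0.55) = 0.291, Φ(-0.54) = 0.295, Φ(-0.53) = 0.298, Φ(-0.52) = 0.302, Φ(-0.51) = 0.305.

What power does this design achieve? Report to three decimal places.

z_β = δ·√(n/(σ₁²+σ₂²)) − z_{α/2}
    = 2.3 · √(241/1058) − 1.645
    = 2.3 · 0.47727 − 1.645
    = 1.0977 − 1.645 = -0.5473 → -0.55
Power = Φ(-0.55) = 0.291.

Power ≈ 0.291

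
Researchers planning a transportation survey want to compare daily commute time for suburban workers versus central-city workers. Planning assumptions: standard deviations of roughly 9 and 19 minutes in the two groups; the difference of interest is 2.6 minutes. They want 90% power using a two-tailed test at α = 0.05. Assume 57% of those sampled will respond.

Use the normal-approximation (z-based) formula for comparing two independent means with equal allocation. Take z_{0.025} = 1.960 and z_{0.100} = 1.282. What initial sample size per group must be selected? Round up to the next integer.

n = 1206 per group

n = (z_{α/2} + z_β)² · (σ₁² + σ₂²) / δ²
  = (1.960 + 1.282)² · (9² + 19² = 442) / 2.6²
  = 10.5106 · 442 / 6.76
  = 687.23
Adjust for 57% response: 687.23 / 0.57 = 1205.67.
Round up → n = 1206 per group.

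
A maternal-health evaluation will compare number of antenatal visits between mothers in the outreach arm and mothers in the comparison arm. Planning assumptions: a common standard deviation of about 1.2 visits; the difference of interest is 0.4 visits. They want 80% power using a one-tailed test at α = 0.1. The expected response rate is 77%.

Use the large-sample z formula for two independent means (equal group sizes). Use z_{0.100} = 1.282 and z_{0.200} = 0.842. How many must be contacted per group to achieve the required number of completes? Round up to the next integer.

n = 106 per group

n = (z_α + z_β)² · (σ₁² + σ₂²) / δ²
  = (1.282 + 0.842)² · (2·1.2² = 2.88) / 0.4²
  = 4.5114 · 2.88 / 0.16
  = 81.20
Adjust for 77% response: 81.20 / 0.77 = 105.46.
Round up → n = 106 per group.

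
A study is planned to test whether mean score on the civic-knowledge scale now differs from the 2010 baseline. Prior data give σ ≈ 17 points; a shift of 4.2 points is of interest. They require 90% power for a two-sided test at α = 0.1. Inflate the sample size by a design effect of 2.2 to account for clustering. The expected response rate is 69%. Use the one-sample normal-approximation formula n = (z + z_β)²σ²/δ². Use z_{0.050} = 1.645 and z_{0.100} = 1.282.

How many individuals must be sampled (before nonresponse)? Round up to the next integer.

n = 448

n = (z_{α/2} + z_β)² · σ² / δ²
  = (1.645 + 1.282)² · 17² / 4.2²
  = 8.5673 · 289 / 17.64
  = 140.36
Design effect: 2.2 × 140.36 = 308.79.
Adjust for 69% response: 308.79 / 0.69 = 447.53.
Round up → n = 448.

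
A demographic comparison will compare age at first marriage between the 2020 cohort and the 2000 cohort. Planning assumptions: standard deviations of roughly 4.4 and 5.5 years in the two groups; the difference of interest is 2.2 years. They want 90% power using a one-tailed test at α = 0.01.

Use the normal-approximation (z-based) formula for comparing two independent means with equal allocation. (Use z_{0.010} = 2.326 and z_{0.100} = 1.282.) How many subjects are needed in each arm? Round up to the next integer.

n = (z_α + z_β)² · (σ₁² + σ₂²) / δ²
  = (2.326 + 1.282)² · (4.4² + 5.5² = 49.61) / 2.2²
  = 13.0177 · 49.61 / 4.84
  = 133.43
Round up → n = 134 per group.

n = 134 per group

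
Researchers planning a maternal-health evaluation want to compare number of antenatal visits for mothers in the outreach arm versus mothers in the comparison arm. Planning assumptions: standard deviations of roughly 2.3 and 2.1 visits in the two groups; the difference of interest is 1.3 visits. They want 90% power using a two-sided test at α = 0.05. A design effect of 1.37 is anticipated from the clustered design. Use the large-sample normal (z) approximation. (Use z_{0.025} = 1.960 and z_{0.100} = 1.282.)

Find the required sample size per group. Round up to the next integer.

n = 83 per group

n = (z_{α/2} + z_β)² · (σ₁² + σ₂²) / δ²
  = (1.960 + 1.282)² · (2.3² + 2.1² = 9.7) / 1.3²
  = 10.5106 · 9.7 / 1.69
  = 60.33
Design effect: 1.37 × 60.33 = 82.65.
Round up → n = 83 per group.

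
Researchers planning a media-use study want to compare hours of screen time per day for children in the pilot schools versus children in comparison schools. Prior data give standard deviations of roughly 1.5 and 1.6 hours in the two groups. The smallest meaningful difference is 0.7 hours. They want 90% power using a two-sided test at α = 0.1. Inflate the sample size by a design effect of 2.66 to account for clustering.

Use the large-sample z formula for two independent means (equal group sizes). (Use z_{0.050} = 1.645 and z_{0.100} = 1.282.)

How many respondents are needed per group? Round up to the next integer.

n = 224 per group

n = (z_{α/2} + z_β)² · (σ₁² + σ₂²) / δ²
  = (1.645 + 1.282)² · (1.5² + 1.6² = 4.81) / 0.7²
  = 8.5673 · 4.81 / 0.49
  = 84.10
Design effect: 2.66 × 84.10 = 223.71.
Round up → n = 224 per group.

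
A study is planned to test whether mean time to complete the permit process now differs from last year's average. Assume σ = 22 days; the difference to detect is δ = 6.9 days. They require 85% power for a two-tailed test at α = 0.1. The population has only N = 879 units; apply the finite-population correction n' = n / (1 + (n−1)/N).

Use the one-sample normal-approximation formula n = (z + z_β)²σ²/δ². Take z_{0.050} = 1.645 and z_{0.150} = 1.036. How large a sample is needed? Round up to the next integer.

n = 68

n = (z_{α/2} + z_β)² · σ² / δ²
  = (1.645 + 1.036)² · 22² / 6.9²
  = 7.1878 · 484 / 47.61
  = 73.07
Finite-population correction (N = 879): 73.07 / (1 + (73.07 − 1)/879) = 67.53.
Round up → n = 68.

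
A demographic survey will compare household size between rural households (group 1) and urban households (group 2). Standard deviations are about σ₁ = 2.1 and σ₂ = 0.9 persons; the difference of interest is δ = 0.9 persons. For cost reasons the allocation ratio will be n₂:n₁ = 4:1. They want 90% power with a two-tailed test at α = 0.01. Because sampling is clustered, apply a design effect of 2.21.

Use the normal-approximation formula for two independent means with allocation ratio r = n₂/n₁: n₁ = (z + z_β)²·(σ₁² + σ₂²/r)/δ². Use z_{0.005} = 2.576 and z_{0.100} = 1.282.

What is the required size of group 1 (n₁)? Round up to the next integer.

n₁ = (z_{α/2} + z_β)² · (σ₁² + σ₂²/r) / δ²
   = (2.576 + 1.282)² · (2.1² + 0.9²/4) / 0.9²
   = 14.8842 · (4.41 + 0.2025) / 0.81
   = 14.8842 · 4.6125 / 0.81
   = 84.76
Design effect: 2.21 × 84.76 = 187.31.
Round up → n₁ = 188; n₂ = r·n₁ = 4 × 188 = 752.

n₁ = 188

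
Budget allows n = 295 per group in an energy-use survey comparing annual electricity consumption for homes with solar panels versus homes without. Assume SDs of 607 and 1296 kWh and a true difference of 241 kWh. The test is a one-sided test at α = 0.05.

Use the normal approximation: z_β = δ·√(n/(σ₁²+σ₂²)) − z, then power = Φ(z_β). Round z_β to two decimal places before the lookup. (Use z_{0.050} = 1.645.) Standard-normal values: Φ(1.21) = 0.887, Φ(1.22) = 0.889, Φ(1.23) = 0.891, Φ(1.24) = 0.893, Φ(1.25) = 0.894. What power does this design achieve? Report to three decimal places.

Power ≈ 0.894

z_β = δ·√(n/(σ₁²+σ₂²)) − z_α
    = 241 · √(295/2048065) − 1.645
    = 241 · 0.01200 − 1.645
    = 2.8924 − 1.645 = 1.2474 → 1.25
Power = Φ(1.25) = 0.894.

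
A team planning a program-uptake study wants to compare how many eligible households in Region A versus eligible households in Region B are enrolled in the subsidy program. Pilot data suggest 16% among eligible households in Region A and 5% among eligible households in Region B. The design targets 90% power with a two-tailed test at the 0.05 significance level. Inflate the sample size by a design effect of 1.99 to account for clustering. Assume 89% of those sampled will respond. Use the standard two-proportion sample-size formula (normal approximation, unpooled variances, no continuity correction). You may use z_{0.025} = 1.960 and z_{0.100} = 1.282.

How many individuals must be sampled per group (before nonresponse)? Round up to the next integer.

n = 354 per group

n = (z_{α/2} + z_β)² · [p₁(1−p₁) + p₂(1−p₂)] / (p₁ − p₂)²
  = (1.960 + 1.282)² · (0.16·0.84 + 0.05·0.95) / (0.11)²
  = (3.242)² · (0.1344 + 0.0475) / 0.0121
  = 10.5106 · 0.1819 / 0.0121
  = 158.01
Design effect: 1.99 × 158.01 = 314.43.
Adjust for 89% response: 314.43 / 0.89 = 353.29.
Round up → n = 354 per group.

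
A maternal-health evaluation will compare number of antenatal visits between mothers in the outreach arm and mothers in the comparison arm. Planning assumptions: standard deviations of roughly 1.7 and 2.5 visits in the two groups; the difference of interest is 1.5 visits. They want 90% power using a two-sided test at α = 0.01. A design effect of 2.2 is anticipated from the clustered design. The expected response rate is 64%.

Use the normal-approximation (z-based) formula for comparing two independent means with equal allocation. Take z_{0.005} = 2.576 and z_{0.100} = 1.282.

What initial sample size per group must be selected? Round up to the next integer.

n = (z_{α/2} + z_β)² · (σ₁² + σ₂²) / δ²
  = (2.576 + 1.282)² · (1.7² + 2.5² = 9.14) / 1.5²
  = 14.8842 · 9.14 / 2.25
  = 60.46
Design effect: 2.2 × 60.46 = 133.02.
Adjust for 64% response: 133.02 / 0.64 = 207.84.
Round up → n = 208 per group.

n = 208 per group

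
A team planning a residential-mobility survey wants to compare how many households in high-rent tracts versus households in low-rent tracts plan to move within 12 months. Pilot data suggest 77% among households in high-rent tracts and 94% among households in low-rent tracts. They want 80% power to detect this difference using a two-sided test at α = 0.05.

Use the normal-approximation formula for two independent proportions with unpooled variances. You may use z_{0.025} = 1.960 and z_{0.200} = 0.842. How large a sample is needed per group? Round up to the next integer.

n = 64 per group

n = (z_{α/2} + z_β)² · [p₁(1−p₁) + p₂(1−p₂)] / (p₁ − p₂)²
  = (1.960 + 0.842)² · (0.77·0.23 + 0.94·0.06) / (-0.17)²
  = (2.802)² · (0.1771 + 0.0564) / 0.0289
  = 7.8512 · 0.2335 / 0.0289
  = 63.43
Round up → n = 64 per group.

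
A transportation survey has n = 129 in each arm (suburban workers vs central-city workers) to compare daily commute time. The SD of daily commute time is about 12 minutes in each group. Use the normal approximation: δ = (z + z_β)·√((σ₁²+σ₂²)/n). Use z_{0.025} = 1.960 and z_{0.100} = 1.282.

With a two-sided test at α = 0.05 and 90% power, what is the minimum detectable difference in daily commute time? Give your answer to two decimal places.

δ = (z_{α/2} + z_β) · √((σ₁²+σ₂²)/n)
  = (1.960 + 1.282) · √(288/129)
  = 3.242 · √2.2326
  = 3.242 · 1.4942
  = 4.8441

Minimum detectable difference ≈ 4.84 minutes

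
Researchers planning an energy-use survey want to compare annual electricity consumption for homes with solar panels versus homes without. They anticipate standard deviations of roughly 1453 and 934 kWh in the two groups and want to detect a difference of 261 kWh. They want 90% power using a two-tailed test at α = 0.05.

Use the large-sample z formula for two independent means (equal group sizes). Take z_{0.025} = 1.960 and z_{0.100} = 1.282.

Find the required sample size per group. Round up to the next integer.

n = 461 per group

n = (z_{α/2} + z_β)² · (σ₁² + σ₂²) / δ²
  = (1.960 + 1.282)² · (1453² + 934² = 2983565) / 261²
  = 10.5106 · 2983565 / 68121
  = 460.34
Round up → n = 461 per group.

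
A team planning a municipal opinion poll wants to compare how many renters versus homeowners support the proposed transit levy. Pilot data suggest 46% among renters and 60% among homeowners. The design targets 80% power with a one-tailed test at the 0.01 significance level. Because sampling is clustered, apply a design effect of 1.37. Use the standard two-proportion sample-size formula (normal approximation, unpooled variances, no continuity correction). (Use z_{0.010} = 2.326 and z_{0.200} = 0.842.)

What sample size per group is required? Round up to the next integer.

n = (z_α + z_β)² · [p₁(1−p₁) + p₂(1−p₂)] / (p₁ − p₂)²
  = (2.326 + 0.842)² · (0.46·0.54 + 0.60·0.40) / (-0.14)²
  = (3.168)² · (0.2484 + 0.2400) / 0.0196
  = 10.0362 · 0.4884 / 0.0196
  = 250.09
Design effect: 1.37 × 250.09 = 342.62.
Round up → n = 343 per group.

n = 343 per group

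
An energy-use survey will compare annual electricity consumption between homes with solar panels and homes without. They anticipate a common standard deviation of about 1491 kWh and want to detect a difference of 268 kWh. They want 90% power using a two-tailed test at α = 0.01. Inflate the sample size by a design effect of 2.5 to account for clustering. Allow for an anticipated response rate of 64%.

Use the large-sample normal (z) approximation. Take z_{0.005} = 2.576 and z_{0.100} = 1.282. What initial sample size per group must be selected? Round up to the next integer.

n = 3600 per group

n = (z_{α/2} + z_β)² · (σ₁² + σ₂²) / δ²
  = (2.576 + 1.282)² · (2·1491² = 4446162) / 268²
  = 14.8842 · 4446162 / 71824
  = 921.38
Design effect: 2.5 × 921.38 = 2303.46.
Adjust for 64% response: 2303.46 / 0.64 = 3599.15.
Round up → n = 3600 per group.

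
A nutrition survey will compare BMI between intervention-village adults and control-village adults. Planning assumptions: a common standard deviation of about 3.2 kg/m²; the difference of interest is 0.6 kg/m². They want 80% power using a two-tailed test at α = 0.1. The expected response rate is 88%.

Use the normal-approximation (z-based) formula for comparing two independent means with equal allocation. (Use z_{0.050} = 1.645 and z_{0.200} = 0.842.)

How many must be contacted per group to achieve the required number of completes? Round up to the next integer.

n = (z_{α/2} + z_β)² · (σ₁² + σ₂²) / δ²
  = (1.645 + 0.842)² · (2·3.2² = 20.48) / 0.6²
  = 6.1852 · 20.48 / 0.36
  = 351.87
Adjust for 88% response: 351.87 / 0.88 = 399.85.
Round up → n = 400 per group.

n = 400 per group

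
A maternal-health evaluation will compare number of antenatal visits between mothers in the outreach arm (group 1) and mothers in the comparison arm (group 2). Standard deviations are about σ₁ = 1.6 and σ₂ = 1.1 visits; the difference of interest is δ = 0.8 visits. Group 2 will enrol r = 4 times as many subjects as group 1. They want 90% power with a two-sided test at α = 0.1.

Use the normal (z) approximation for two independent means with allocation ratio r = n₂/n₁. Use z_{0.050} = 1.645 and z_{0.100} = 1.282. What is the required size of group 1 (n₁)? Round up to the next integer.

n₁ = 39

n₁ = (z_{α/2} + z_β)² · (σ₁² + σ₂²/r) / δ²
   = (1.645 + 1.282)² · (1.6² + 1.1²/4) / 0.8²
   = 8.5673 · (2.56 + 0.3025) / 0.64
   = 8.5673 · 2.8625 / 0.64
   = 38.32
Round up → n₁ = 39; n₂ = r·n₁ = 4 × 39 = 156.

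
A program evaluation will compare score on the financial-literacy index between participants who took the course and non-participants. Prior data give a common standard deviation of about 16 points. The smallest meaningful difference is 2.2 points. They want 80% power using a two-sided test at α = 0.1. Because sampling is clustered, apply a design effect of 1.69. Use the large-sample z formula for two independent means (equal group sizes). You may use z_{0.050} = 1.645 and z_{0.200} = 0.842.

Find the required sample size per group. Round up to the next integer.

n = 1106 per group

n = (z_{α/2} + z_β)² · (σ₁² + σ₂²) / δ²
  = (1.645 + 0.842)² · (2·16² = 512) / 2.2²
  = 6.1852 · 512 / 4.84
  = 654.30
Design effect: 1.69 × 654.30 = 1105.77.
Round up → n = 1106 per group.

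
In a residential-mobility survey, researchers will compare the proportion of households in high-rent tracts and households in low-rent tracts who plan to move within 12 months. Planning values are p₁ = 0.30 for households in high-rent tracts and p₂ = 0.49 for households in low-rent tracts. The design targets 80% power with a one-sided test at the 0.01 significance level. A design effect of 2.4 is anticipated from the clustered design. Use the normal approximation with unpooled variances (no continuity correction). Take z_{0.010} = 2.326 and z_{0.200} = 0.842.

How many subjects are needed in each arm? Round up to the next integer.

n = 307 per group

n = (z_α + z_β)² · [p₁(1−p₁) + p₂(1−p₂)] / (p₁ − p₂)²
  = (2.326 + 0.842)² · (0.30·0.70 + 0.49·0.51) / (-0.19)²
  = (3.168)² · (0.2100 + 0.2499) / 0.0361
  = 10.0362 · 0.4599 / 0.0361
  = 127.86
Design effect: 2.4 × 127.86 = 306.86.
Round up → n = 307 per group.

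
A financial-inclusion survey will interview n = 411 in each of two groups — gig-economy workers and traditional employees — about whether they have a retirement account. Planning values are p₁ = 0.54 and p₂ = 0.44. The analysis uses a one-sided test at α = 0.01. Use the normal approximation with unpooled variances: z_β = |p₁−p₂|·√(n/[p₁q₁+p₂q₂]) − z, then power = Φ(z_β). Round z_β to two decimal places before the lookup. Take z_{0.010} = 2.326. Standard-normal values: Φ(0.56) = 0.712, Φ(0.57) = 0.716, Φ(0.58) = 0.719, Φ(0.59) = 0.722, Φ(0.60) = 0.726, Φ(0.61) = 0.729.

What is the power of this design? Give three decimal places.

Power ≈ 0.712

z_β = |p₁−p₂|·√(n/[p₁q₁+p₂q₂]) − z_α
    = 0.10 · √(411/0.4948) − 2.326
    = 0.10 · 28.8208 − 2.326
    = 2.8821 − 2.326 = 0.5561 → 0.56
Power = Φ(0.56) = 0.712.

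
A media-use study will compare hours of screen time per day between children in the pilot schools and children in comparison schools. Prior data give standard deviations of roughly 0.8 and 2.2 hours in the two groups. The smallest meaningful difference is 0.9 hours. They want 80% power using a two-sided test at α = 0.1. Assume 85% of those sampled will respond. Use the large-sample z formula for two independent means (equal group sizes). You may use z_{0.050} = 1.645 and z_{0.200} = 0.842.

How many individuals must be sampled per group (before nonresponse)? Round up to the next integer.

n = 50 per group

n = (z_{α/2} + z_β)² · (σ₁² + σ₂²) / δ²
  = (1.645 + 0.842)² · (0.8² + 2.2² = 5.48) / 0.9²
  = 6.1852 · 5.48 / 0.81
  = 41.85
Adjust for 85% response: 41.85 / 0.85 = 49.23.
Round up → n = 50 per group.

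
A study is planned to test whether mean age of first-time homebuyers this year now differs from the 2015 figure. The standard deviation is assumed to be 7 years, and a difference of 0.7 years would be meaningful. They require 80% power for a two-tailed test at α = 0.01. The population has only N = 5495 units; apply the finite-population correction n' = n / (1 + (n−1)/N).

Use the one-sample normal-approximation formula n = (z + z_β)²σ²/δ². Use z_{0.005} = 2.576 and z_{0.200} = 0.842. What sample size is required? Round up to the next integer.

n = (z_{α/2} + z_β)² · σ² / δ²
  = (2.576 + 0.842)² · 7² / 0.7²
  = 11.6827 · 49 / 0.49
  = 1168.27
Finite-population correction (N = 5495): 1168.27 / (1 + (1168.27 − 1)/5495) = 963.58.
Round up → n = 964.

n = 964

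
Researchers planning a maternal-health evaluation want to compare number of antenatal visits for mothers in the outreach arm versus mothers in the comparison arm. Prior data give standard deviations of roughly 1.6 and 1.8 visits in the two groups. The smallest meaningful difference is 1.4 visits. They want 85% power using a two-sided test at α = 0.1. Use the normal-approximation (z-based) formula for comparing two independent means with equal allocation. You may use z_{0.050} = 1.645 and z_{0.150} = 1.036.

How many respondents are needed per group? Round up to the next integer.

n = 22 per group

n = (z_{α/2} + z_β)² · (σ₁² + σ₂²) / δ²
  = (1.645 + 1.036)² · (1.6² + 1.8² = 5.8) / 1.4²
  = 7.1878 · 5.8 / 1.96
  = 21.27
Round up → n = 22 per group.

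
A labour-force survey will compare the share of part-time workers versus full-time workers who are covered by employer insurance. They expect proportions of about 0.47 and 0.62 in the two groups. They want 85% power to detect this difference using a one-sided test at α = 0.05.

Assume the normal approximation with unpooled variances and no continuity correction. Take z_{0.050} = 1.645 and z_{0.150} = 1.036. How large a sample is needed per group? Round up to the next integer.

n = (z_α + z_β)² · [p₁(1−p₁) + p₂(1−p₂)] / (p₁ − p₂)²
  = (1.645 + 1.036)² · (0.47·0.53 + 0.62·0.38) / (-0.15)²
  = (2.681)² · (0.2491 + 0.2356) / 0.0225
  = 7.1878 · 0.4847 / 0.0225
  = 154.84
Round up → n = 155 per group.

n = 155 per group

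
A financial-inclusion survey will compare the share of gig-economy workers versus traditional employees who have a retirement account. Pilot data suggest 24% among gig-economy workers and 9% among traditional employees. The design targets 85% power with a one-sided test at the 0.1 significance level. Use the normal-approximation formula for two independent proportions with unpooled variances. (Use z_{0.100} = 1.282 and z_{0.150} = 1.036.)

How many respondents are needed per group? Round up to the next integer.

n = (z_α + z_β)² · [p₁(1−p₁) + p₂(1−p₂)] / (p₁ − p₂)²
  = (1.282 + 1.036)² · (0.24·0.76 + 0.09·0.91) / (0.15)²
  = (2.318)² · (0.1824 + 0.0819) / 0.0225
  = 5.3731 · 0.2643 / 0.0225
  = 63.12
Round up → n = 64 per group.

n = 64 per group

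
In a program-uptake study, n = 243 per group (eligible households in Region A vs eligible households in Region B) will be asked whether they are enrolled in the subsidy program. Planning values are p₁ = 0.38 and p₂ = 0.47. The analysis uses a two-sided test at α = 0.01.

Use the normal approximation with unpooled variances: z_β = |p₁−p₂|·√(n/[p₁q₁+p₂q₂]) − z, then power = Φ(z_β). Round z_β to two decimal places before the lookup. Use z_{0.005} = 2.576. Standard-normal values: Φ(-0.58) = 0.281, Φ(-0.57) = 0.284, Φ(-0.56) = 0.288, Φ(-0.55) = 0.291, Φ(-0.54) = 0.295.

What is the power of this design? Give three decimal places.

z_β = |p₁−p₂|·√(n/[p₁q₁+p₂q₂]) − z_{α/2}
    = 0.09 · √(243/0.4847) − 2.576
    = 0.09 · 22.3906 − 2.576
    = 2.0152 − 2.576 = -0.5608 → -0.56
Power = Φ(-0.56) = 0.288.

Power ≈ 0.288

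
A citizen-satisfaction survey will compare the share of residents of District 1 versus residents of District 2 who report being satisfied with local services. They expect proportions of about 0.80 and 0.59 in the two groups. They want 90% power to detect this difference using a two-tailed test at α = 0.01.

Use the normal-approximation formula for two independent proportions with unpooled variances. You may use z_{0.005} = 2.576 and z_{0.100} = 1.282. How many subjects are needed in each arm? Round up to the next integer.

n = 136 per group

n = (z_{α/2} + z_β)² · [p₁(1−p₁) + p₂(1−p₂)] / (p₁ − p₂)²
  = (2.576 + 1.282)² · (0.80·0.20 + 0.59·0.41) / (0.21)²
  = (3.858)² · (0.1600 + 0.2419) / 0.0441
  = 14.8842 · 0.4019 / 0.0441
  = 135.65
Round up → n = 136 per group.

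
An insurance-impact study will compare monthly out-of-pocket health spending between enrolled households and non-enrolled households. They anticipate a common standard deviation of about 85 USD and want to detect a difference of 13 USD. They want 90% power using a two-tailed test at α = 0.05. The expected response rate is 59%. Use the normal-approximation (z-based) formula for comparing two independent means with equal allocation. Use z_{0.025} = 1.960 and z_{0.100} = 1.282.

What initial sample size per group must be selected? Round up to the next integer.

n = 1524 per group

n = (z_{α/2} + z_β)² · (σ₁² + σ₂²) / δ²
  = (1.960 + 1.282)² · (2·85² = 14450) / 13²
  = 10.5106 · 14450 / 169
  = 898.68
Adjust for 59% response: 898.68 / 0.59 = 1523.19.
Round up → n = 1524 per group.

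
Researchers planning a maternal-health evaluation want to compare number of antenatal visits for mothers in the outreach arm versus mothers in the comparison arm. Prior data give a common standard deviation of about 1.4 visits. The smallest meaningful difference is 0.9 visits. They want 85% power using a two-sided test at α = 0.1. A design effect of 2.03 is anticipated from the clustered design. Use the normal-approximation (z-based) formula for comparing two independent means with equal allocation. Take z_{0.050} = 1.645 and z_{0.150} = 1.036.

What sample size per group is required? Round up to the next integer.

n = (z_{α/2} + z_β)² · (σ₁² + σ₂²) / δ²
  = (1.645 + 1.036)² · (2·1.4² = 3.92) / 0.9²
  = 7.1878 · 3.92 / 0.81
  = 34.79
Design effect: 2.03 × 34.79 = 70.61.
Round up → n = 71 per group.

n = 71 per group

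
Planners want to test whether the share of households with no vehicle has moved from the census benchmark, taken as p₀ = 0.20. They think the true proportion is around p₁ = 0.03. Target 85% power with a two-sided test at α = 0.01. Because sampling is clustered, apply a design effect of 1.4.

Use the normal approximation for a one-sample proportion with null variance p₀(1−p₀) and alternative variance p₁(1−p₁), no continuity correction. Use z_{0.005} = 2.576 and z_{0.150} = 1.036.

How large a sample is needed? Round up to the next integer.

n = [z_{α/2}·√(p₀q₀) + z_β·√(p₁q₁)]² / (p₁ − p₀)²
  = [2.576·√(0.20·0.80) + 1.036·√(0.03·0.97)]² / (-0.17)²
  = [2.576·0.4000 + 1.036·0.1706]² / 0.0289
  = [1.2071]² / 0.0289
  = 50.42
Design effect: 1.4 × 50.42 = 70.59.
Round up → n = 71.

n = 71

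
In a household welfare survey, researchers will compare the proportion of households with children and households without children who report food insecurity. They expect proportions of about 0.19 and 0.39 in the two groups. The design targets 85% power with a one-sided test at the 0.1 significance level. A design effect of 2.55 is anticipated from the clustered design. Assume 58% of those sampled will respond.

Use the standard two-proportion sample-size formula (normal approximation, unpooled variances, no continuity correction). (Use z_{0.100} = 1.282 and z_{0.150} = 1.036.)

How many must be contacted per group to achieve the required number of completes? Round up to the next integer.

n = 232 per group

n = (z_α + z_β)² · [p₁(1−p₁) + p₂(1−p₂)] / (p₁ − p₂)²
  = (1.282 + 1.036)² · (0.19·0.81 + 0.39·0.61) / (-0.20)²
  = (2.318)² · (0.1539 + 0.2379) / 0.0400
  = 5.3731 · 0.3918 / 0.0400
  = 52.63
Design effect: 2.55 × 52.63 = 134.21.
Adjust for 58% response: 134.21 / 0.58 = 231.39.
Round up → n = 232 per group.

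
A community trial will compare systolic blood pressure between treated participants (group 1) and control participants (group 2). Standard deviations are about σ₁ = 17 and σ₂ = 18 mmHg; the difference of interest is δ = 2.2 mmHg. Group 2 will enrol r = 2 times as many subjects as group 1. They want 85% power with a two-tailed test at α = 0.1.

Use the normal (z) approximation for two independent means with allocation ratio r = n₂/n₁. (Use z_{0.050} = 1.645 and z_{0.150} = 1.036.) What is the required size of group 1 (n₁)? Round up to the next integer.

n₁ = 670

n₁ = (z_{α/2} + z_β)² · (σ₁² + σ₂²/r) / δ²
   = (1.645 + 1.036)² · (17² + 18²/2) / 2.2²
   = 7.1878 · (289 + 162) / 4.84
   = 7.1878 · 451 / 4.84
   = 669.77
Round up → n₁ = 670; n₂ = r·n₁ = 2 × 670 = 1340.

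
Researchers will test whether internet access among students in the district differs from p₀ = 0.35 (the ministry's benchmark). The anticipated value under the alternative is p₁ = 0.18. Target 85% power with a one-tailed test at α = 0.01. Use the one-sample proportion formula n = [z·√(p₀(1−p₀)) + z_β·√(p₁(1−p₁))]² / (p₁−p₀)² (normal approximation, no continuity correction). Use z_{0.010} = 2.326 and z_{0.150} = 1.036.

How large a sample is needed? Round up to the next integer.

n = [z_α·√(p₀q₀) + z_β·√(p₁q₁)]² / (p₁ − p₀)²
  = [2.326·√(0.35·0.65) + 1.036·√(0.18·0.82)]² / (-0.17)²
  = [2.326·0.4770 + 1.036·0.3842]² / 0.0289
  = [1.5074]² / 0.0289
  = 78.63
Round up → n = 79.

n = 79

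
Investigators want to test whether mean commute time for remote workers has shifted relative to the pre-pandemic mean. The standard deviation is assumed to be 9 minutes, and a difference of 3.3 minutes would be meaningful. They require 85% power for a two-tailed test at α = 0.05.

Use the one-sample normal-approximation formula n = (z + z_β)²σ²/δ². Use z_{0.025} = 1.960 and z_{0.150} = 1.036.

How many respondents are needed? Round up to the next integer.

n = 67

n = (z_{α/2} + z_β)² · σ² / δ²
  = (1.960 + 1.036)² · 9² / 3.3²
  = 8.9760 · 81 / 10.89
  = 66.76
Round up → n = 67.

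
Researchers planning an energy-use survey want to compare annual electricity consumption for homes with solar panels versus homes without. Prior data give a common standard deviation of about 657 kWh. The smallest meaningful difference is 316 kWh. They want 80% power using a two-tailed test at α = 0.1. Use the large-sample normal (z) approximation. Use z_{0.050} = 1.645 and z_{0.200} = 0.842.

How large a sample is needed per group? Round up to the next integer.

n = 54 per group

n = (z_{α/2} + z_β)² · (σ₁² + σ₂²) / δ²
  = (1.645 + 0.842)² · (2·657² = 863298) / 316²
  = 6.1852 · 863298 / 99856
  = 53.47
Round up → n = 54 per group.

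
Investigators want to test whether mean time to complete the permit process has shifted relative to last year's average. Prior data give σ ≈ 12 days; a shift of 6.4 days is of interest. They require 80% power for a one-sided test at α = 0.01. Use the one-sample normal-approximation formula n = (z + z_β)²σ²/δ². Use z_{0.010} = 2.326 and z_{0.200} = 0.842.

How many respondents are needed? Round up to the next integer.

n = 36

n = (z_α + z_β)² · σ² / δ²
  = (2.326 + 0.842)² · 12² / 6.4²
  = 10.0362 · 144 / 40.96
  = 35.28
Round up → n = 36.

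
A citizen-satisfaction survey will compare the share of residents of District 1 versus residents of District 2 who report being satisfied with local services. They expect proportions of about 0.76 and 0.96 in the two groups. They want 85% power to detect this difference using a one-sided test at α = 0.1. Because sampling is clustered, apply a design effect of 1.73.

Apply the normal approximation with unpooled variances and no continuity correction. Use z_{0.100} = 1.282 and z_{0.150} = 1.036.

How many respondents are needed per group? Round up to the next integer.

n = 52 per group

n = (z_α + z_β)² · [p₁(1−p₁) + p₂(1−p₂)] / (p₁ − p₂)²
  = (1.282 + 1.036)² · (0.76·0.24 + 0.96·0.04) / (-0.20)²
  = (2.318)² · (0.1824 + 0.0384) / 0.0400
  = 5.3731 · 0.2208 / 0.0400
  = 29.66
Design effect: 1.73 × 29.66 = 51.31.
Round up → n = 52 per group.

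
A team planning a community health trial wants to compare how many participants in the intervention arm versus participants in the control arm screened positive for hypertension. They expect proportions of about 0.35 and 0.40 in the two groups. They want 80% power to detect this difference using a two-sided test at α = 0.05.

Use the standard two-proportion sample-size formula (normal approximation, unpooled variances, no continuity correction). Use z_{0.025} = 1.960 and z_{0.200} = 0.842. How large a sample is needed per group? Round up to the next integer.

n = 1469 per group

n = (z_{α/2} + z_β)² · [p₁(1−p₁) + p₂(1−p₂)] / (p₁ − p₂)²
  = (1.960 + 0.842)² · (0.35·0.65 + 0.40·0.60) / (-0.05)²
  = (2.802)² · (0.2275 + 0.2400) / 0.0025
  = 7.8512 · 0.4675 / 0.0025
  = 1468.18
Round up → n = 1469 per group.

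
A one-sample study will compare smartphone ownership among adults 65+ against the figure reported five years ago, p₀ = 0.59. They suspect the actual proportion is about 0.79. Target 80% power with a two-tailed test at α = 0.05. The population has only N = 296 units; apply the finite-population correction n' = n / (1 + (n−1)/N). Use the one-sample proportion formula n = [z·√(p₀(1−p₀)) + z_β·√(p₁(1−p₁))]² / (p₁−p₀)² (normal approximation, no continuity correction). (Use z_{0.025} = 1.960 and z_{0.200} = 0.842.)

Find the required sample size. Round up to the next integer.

n = [z_{α/2}·√(p₀q₀) + z_β·√(p₁q₁)]² / (p₁ − p₀)²
  = [1.960·√(0.59·0.41) + 0.842·√(0.79·0.21)]² / (0.20)²
  = [1.960·0.4918 + 0.842·0.4073]² / 0.0400
  = [1.3069]² / 0.0400
  = 42.70
Finite-population correction (N = 296): 42.70 / (1 + (42.70 − 1)/296) = 37.43.
Round up → n = 38.

n = 38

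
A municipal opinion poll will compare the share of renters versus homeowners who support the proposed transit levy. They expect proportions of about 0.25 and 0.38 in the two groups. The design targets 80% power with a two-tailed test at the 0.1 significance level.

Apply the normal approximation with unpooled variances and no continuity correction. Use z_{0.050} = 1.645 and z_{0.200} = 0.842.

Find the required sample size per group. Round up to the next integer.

n = (z_{α/2} + z_β)² · [p₁(1−p₁) + p₂(1−p₂)] / (p₁ − p₂)²
  = (1.645 + 0.842)² · (0.25·0.75 + 0.38·0.62) / (-0.13)²
  = (2.487)² · (0.1875 + 0.2356) / 0.0169
  = 6.1852 · 0.4231 / 0.0169
  = 154.85
Round up → n = 155 per group.

n = 155 per group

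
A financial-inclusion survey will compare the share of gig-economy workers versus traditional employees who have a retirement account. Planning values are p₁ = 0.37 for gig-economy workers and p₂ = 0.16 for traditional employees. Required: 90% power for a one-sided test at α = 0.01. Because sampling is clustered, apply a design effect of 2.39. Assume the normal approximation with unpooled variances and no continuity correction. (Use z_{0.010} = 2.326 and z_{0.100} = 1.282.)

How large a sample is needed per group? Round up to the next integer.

n = 260 per group

n = (z_α + z_β)² · [p₁(1−p₁) + p₂(1−p₂)] / (p₁ − p₂)²
  = (2.326 + 1.282)² · (0.37·0.63 + 0.16·0.84) / (0.21)²
  = (3.608)² · (0.2331 + 0.1344) / 0.0441
  = 13.0177 · 0.3675 / 0.0441
  = 108.48
Design effect: 2.39 × 108.48 = 259.27.
Round up → n = 260 per group.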